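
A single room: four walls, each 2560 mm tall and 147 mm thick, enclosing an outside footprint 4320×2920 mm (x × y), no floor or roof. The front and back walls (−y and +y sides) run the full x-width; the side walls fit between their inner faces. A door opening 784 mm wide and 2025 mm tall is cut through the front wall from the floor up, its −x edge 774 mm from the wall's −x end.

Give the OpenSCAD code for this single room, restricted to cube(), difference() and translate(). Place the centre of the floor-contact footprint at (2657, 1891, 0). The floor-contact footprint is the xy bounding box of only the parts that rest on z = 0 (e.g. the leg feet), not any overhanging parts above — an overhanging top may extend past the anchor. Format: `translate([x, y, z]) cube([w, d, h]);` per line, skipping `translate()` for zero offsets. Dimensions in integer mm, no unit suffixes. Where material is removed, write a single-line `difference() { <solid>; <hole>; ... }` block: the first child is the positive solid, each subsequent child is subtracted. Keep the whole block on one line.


difference() { translate([497, 431, 0]) cube([4320, 147, 2560]); translate([1271, 431, 0]) cube([784, 147, 2025]); }
translate([497, 3204, 0]) cube([4320, 147, 2560]);
translate([497, 578, 0]) cube([147, 2626, 2560]);
translate([4670, 578, 0]) cube([147, 2626, 2560]);


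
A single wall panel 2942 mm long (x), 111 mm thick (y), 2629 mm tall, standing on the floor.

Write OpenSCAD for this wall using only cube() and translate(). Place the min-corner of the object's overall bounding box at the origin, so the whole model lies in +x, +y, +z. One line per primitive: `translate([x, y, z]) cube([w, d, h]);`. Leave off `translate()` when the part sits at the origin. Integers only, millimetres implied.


cube([2942, 111, 2629]);


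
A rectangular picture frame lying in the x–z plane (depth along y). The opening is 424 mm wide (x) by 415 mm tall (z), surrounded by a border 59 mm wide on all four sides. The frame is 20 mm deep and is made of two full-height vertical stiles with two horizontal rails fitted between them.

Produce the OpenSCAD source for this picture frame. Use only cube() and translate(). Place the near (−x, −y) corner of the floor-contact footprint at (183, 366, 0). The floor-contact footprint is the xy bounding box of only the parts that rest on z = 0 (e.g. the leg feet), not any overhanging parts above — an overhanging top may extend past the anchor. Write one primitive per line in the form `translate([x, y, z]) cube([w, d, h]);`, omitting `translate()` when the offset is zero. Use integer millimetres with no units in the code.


translate([183, 366, 0]) cube([59, 20, 533]);
translate([666, 366, 0]) cube([59, 20, 533]);
translate([242, 366, 0]) cube([424, 20, 59]);
translate([242, 366, 474]) cube([424, 20, 59]);


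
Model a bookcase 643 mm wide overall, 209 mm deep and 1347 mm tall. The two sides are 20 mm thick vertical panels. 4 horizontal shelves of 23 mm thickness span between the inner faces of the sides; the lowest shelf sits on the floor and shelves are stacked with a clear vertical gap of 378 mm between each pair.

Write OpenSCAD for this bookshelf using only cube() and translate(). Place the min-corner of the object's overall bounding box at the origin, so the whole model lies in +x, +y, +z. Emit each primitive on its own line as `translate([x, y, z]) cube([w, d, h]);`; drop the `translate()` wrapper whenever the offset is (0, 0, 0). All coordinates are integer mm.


cube([20, 209, 1347]);
translate([623, 0, 0]) cube([20, 209, 1347]);
translate([20, 0, 0]) cube([603, 209, 23]);
translate([20, 0, 401]) cube([603, 209, 23]);
translate([20, 0, 802]) cube([603, 209, 23]);
translate([20, 0, 1203]) cube([603, 209, 23]);


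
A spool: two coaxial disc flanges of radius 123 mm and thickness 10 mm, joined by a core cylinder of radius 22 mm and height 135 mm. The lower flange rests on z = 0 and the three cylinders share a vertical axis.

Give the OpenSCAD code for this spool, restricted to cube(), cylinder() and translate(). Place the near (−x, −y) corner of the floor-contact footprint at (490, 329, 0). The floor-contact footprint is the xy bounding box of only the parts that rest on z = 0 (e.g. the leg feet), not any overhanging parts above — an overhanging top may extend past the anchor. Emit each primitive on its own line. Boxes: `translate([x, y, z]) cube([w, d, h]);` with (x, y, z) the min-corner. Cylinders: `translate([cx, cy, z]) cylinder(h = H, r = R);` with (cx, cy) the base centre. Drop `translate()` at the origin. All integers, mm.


translate([613, 452, 0]) cylinder(h = 10, r = 123);
translate([613, 452, 10]) cylinder(h = 135, r = 22);
translate([613, 452, 145]) cylinder(h = 10, r = 123);


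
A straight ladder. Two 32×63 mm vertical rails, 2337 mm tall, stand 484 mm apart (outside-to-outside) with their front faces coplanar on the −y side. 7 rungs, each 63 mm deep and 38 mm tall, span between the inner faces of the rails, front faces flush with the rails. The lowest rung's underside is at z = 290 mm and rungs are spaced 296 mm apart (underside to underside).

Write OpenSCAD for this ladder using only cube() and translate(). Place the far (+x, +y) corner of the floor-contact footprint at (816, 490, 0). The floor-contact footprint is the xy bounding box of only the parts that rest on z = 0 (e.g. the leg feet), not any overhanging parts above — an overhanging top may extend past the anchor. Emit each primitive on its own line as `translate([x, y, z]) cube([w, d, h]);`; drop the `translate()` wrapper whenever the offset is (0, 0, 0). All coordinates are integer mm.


// rung span = 484 - 2*32 = 420
// rung[k] z = 290 + k*296
translate([332, 427, 0]) cube([32, 63, 2337]);
translate([784, 427, 0]) cube([32, 63, 2337]);
translate([364, 427, 290]) cube([420, 63, 38]);
translate([364, 427, 586]) cube([420, 63, 38]);
translate([364, 427, 882]) cube([420, 63, 38]);
translate([364, 427, 1178]) cube([420, 63, 38]);
translate([364, 427, 1474]) cube([420, 63, 38]);
translate([364, 427, 1770]) cube([420, 63, 38]);
translate([364, 427, 2066]) cube([420, 63, 38]);


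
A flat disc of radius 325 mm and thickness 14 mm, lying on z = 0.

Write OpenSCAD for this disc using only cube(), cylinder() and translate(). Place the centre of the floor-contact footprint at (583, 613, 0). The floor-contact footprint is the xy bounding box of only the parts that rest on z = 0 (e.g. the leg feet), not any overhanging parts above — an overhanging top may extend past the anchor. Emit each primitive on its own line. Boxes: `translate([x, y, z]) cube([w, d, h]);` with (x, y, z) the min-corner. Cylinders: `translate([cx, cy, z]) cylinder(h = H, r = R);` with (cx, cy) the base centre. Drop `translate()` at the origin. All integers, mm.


translate([583, 613, 0]) cylinder(h = 14, r = 325);


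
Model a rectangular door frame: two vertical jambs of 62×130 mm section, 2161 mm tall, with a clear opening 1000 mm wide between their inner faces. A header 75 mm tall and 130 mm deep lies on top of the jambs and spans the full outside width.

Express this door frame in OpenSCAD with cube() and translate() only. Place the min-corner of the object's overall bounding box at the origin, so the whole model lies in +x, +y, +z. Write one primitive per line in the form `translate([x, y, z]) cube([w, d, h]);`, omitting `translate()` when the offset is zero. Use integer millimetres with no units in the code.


cube([62, 130, 2161]);
translate([1062, 0, 0]) cube([62, 130, 2161]);
translate([0, 0, 2161]) cube([1124, 130, 75]);


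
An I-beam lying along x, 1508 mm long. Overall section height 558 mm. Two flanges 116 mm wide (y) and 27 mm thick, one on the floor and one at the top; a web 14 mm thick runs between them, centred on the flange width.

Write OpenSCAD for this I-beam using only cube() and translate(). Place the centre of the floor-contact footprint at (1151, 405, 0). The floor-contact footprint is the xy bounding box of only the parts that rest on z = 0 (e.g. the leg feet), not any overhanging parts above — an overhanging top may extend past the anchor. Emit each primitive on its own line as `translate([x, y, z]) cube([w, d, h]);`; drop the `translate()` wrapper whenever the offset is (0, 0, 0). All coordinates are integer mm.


translate([397, 347, 0]) cube([1508, 116, 27]);
translate([397, 398, 27]) cube([1508, 14, 504]);
translate([397, 347, 531]) cube([1508, 116, 27]);


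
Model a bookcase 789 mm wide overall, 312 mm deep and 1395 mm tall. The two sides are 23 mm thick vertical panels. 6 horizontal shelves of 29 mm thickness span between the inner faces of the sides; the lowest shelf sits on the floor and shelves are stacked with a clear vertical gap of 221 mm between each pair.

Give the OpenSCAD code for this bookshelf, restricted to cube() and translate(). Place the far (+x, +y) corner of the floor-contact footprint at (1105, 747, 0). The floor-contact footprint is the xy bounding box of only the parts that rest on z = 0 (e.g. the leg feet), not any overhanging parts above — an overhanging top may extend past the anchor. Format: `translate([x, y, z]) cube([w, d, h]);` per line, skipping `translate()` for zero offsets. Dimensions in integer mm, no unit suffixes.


translate([316, 435, 0]) cube([23, 312, 1395]);
translate([1082, 435, 0]) cube([23, 312, 1395]);
translate([339, 435, 0]) cube([743, 312, 29]);
translate([339, 435, 250]) cube([743, 312, 29]);
translate([339, 435, 500]) cube([743, 312, 29]);
translate([339, 435, 750]) cube([743, 312, 29]);
translate([339, 435, 1000]) cube([743, 312, 29]);
translate([339, 435, 1250]) cube([743, 312, 29]);


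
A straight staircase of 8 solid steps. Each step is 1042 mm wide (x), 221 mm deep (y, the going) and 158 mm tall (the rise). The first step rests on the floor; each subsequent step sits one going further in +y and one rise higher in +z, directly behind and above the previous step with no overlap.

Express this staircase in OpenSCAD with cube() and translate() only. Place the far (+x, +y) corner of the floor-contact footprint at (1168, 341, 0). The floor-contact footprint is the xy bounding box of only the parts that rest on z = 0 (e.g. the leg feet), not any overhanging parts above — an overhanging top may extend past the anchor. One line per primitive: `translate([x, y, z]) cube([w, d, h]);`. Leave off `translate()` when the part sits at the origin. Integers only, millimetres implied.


translate([126, 120, 0]) cube([1042, 221, 158]);
translate([126, 341, 158]) cube([1042, 221, 158]);
translate([126, 562, 316]) cube([1042, 221, 158]);
translate([126, 783, 474]) cube([1042, 221, 158]);
translate([126, 1004, 632]) cube([1042, 221, 158]);
translate([126, 1225, 790]) cube([1042, 221, 158]);
translate([126, 1446, 948]) cube([1042, 221, 158]);
translate([126, 1667, 1106]) cube([1042, 221, 158]);


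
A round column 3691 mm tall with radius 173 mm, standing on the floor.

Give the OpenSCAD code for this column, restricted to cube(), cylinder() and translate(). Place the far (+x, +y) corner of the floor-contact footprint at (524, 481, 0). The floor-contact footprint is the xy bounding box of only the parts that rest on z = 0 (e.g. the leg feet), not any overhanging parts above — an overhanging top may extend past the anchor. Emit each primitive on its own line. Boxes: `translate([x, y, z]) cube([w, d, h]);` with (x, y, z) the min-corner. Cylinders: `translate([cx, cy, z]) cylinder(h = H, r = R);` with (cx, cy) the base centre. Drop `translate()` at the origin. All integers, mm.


translate([351, 308, 0]) cylinder(h = 3691, r = 173);


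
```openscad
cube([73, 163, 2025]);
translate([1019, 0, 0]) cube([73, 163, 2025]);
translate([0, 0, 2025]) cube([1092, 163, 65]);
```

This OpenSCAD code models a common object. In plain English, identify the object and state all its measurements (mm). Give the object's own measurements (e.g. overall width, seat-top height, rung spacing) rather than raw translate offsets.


A door frame. The clear opening is 946 mm wide and 2025 mm high. Two 73 mm wide jambs, 163 mm deep, stand either side of the opening from the floor to the top of the opening. A 65 mm thick head sits across the top of both jambs, spanning the full outside width of the frame.


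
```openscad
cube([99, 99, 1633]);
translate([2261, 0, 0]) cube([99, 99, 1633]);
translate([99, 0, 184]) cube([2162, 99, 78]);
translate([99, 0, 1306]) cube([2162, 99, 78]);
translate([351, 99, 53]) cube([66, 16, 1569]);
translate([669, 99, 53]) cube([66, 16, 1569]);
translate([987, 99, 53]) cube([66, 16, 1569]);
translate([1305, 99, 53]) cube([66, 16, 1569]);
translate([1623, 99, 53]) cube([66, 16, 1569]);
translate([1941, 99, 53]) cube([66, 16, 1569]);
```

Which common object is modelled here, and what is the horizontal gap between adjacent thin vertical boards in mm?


A fence section. The picket gap is 252 mm.

Two posts, two rails, 6 pickets — a fence section. Span 2162 mm holds 6 pickets of 66 mm with 7 equal gaps: ⌊(2162 − 6·66) / 7⌋ = 252 mm.


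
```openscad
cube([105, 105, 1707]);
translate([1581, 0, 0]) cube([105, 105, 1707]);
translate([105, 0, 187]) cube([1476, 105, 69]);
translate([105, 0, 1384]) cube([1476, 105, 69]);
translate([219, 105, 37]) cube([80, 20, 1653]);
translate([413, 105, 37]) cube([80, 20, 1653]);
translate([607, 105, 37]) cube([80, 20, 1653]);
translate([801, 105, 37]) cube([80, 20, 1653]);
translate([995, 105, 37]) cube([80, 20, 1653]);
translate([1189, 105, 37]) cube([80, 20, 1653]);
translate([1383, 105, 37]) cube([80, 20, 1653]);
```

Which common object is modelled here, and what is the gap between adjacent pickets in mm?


A fence section. The picket gap is 114 mm.

Two posts, two rails, 7 pickets — a fence section. Span 1476 mm holds 7 pickets of 80 mm with 8 equal gaps: ⌊(1476 − 7·80) / 8⌋ = 114 mm.


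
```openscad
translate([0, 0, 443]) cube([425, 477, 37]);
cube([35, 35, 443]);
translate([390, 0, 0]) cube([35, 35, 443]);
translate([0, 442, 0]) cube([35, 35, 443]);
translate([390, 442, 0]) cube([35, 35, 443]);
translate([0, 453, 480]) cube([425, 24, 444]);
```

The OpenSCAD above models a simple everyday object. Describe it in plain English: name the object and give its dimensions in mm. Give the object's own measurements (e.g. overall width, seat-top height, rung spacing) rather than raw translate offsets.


A chair. The seat is a 425×477×37 mm slab with its top at z = 480 mm, on four 35×35 mm corner legs (flush with the seat edges, standing on z = 0). A flat backrest 24 mm thick, 444 mm tall, spans the full seat width and rises from the seat top along its +y edge, rear face flush with the rear of the seat.


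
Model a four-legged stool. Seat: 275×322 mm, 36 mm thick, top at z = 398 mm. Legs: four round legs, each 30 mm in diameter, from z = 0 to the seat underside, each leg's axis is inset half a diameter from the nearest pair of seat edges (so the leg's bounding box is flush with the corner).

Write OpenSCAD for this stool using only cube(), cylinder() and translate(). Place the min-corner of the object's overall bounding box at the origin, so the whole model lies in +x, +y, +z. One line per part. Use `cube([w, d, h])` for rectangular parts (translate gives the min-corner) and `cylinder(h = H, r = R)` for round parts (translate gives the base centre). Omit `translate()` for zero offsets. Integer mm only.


translate([0, 0, 362]) cube([275, 322, 36]);
translate([15, 15, 0]) cylinder(h = 362, r = 15);
translate([260, 15, 0]) cylinder(h = 362, r = 15);
translate([15, 307, 0]) cylinder(h = 362, r = 15);
translate([260, 307, 0]) cylinder(h = 362, r = 15);


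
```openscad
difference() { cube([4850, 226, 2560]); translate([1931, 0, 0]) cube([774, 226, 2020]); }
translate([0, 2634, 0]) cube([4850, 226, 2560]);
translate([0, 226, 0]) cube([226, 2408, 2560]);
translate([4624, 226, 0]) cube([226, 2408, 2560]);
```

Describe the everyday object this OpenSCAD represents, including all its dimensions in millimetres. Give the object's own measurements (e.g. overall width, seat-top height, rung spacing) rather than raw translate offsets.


A single room: four walls, each 2560 mm tall and 226 mm thick, enclosing an outside footprint 4850×2860 mm (x × y), no floor or roof. The front and back walls (−y and +y sides) run the full x-width; the side walls fit between their inner faces. A door opening 774 mm wide and 2020 mm tall is cut through the front wall from the floor up, its −x edge 1931 mm from the wall's −x end.


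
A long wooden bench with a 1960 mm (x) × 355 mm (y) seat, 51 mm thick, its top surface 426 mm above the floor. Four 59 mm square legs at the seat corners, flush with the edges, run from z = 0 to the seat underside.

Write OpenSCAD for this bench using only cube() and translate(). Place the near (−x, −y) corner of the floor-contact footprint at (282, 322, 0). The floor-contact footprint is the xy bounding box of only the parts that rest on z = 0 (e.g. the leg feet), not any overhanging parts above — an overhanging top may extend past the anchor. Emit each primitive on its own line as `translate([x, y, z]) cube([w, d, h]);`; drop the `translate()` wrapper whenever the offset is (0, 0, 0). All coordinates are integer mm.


// leg_h = 426 − 51 = 375
translate([282, 322, 375]) cube([1960, 355, 51]);
translate([282, 322, 0]) cube([59, 59, 375]);
translate([282, 618, 0]) cube([59, 59, 375]);
translate([2183, 322, 0]) cube([59, 59, 375]);
translate([2183, 618, 0]) cube([59, 59, 375]);


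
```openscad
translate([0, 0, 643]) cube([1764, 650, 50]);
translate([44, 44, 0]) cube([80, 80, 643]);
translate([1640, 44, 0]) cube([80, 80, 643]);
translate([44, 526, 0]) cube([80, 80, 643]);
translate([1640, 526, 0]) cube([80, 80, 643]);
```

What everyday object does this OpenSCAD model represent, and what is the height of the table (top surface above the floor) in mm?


A table. The table height is 693 mm.

A 1764×650×50 slab sits at z = 643 on four 80 mm square posts — a table. The top surface is at 643 + 50 = 693 mm.


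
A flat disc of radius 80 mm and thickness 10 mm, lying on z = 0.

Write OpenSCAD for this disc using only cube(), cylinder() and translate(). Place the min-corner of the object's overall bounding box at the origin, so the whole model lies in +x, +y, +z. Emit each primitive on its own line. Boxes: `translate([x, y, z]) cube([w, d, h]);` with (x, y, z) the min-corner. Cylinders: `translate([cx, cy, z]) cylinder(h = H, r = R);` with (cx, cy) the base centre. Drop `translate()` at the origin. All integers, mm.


translate([80, 80, 0]) cylinder(h = 10, r = 80);


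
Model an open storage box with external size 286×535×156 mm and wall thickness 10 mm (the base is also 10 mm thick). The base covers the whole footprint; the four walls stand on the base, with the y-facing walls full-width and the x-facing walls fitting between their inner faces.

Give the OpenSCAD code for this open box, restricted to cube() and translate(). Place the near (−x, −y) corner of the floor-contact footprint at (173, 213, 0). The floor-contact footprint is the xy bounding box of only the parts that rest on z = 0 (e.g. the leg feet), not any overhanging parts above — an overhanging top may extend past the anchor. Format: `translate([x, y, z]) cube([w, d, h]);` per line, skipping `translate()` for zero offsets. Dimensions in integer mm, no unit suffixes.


translate([173, 213, 0]) cube([286, 535, 10]);
translate([173, 213, 10]) cube([286, 10, 146]);
translate([173, 738, 10]) cube([286, 10, 146]);
translate([173, 223, 10]) cube([10, 515, 146]);
translate([449, 223, 10]) cube([10, 515, 146]);


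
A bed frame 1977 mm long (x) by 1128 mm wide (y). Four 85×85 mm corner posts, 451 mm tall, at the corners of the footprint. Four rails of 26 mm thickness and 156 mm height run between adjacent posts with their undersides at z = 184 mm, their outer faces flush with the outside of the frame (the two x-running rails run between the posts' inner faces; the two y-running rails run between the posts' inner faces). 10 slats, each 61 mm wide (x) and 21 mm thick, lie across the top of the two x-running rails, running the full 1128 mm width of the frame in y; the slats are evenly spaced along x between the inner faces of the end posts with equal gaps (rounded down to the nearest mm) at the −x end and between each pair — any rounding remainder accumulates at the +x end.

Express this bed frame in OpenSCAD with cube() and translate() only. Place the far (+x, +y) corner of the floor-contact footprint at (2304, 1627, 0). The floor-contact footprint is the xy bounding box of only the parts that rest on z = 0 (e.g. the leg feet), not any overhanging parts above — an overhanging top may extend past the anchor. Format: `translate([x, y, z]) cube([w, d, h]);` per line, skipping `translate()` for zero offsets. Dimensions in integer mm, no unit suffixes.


translate([327, 499, 0]) cube([85, 85, 451]);
translate([327, 1542, 0]) cube([85, 85, 451]);
translate([2219, 499, 0]) cube([85, 85, 451]);
translate([2219, 1542, 0]) cube([85, 85, 451]);
translate([412, 499, 184]) cube([1807, 26, 156]);
translate([412, 1601, 184]) cube([1807, 26, 156]);
translate([327, 584, 184]) cube([26, 958, 156]);
translate([2278, 584, 184]) cube([26, 958, 156]);
translate([520, 499, 340]) cube([61, 1128, 21]);
translate([689, 499, 340]) cube([61, 1128, 21]);
translate([858, 499, 340]) cube([61, 1128, 21]);
translate([1027, 499, 340]) cube([61, 1128, 21]);
translate([1196, 499, 340]) cube([61, 1128, 21]);
translate([1365, 499, 340]) cube([61, 1128, 21]);
translate([1534, 499, 340]) cube([61, 1128, 21]);
translate([1703, 499, 340]) cube([61, 1128, 21]);
translate([1872, 499, 340]) cube([61, 1128, 21]);
translate([2041, 499, 340]) cube([61, 1128, 21]);


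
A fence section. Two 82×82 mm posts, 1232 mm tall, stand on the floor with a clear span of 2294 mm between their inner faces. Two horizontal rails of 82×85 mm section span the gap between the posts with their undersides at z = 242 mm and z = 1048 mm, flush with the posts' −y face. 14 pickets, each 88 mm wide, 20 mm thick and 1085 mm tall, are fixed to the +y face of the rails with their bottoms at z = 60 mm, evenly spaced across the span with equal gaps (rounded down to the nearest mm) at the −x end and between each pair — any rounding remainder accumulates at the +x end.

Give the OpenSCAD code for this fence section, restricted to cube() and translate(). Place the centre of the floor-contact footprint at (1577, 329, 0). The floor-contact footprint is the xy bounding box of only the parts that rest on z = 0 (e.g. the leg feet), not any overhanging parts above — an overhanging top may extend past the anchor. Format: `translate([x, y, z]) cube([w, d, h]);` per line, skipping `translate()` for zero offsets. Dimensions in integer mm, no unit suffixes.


translate([348, 288, 0]) cube([82, 82, 1232]);
translate([2724, 288, 0]) cube([82, 82, 1232]);
translate([430, 288, 242]) cube([2294, 82, 85]);
translate([430, 288, 1048]) cube([2294, 82, 85]);
translate([500, 370, 60]) cube([88, 20, 1085]);
translate([658, 370, 60]) cube([88, 20, 1085]);
translate([816, 370, 60]) cube([88, 20, 1085]);
translate([974, 370, 60]) cube([88, 20, 1085]);
translate([1132, 370, 60]) cube([88, 20, 1085]);
translate([1290, 370, 60]) cube([88, 20, 1085]);
translate([1448, 370, 60]) cube([88, 20, 1085]);
translate([1606, 370, 60]) cube([88, 20, 1085]);
translate([1764, 370, 60]) cube([88, 20, 1085]);
translate([1922, 370, 60]) cube([88, 20, 1085]);
translate([2080, 370, 60]) cube([88, 20, 1085]);
translate([2238, 370, 60]) cube([88, 20, 1085]);
translate([2396, 370, 60]) cube([88, 20, 1085]);
translate([2554, 370, 60]) cube([88, 20, 1085]);


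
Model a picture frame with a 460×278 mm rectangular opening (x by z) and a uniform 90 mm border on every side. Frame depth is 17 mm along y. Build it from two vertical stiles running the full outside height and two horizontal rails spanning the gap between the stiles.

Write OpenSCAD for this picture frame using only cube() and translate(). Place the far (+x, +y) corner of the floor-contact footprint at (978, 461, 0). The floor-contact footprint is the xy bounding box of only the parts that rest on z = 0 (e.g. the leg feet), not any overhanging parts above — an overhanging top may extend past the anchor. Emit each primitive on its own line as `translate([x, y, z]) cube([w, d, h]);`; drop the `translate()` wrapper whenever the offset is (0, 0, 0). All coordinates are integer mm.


translate([338, 444, 0]) cube([90, 17, 458]);
translate([888, 444, 0]) cube([90, 17, 458]);
translate([428, 444, 0]) cube([460, 17, 90]);
translate([428, 444, 368]) cube([460, 17, 90]);


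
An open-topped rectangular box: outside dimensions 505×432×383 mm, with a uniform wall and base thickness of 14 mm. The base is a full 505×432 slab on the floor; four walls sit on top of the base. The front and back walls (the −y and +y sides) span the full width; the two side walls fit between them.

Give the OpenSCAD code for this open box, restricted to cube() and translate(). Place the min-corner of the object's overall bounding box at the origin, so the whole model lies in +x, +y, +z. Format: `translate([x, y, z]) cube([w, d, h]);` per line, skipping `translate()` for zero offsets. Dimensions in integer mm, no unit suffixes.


cube([505, 432, 14]);
translate([0, 0, 14]) cube([505, 14, 369]);
translate([0, 418, 14]) cube([505, 14, 369]);
translate([0, 14, 14]) cube([14, 404, 369]);
translate([491, 14, 14]) cube([14, 404, 369]);


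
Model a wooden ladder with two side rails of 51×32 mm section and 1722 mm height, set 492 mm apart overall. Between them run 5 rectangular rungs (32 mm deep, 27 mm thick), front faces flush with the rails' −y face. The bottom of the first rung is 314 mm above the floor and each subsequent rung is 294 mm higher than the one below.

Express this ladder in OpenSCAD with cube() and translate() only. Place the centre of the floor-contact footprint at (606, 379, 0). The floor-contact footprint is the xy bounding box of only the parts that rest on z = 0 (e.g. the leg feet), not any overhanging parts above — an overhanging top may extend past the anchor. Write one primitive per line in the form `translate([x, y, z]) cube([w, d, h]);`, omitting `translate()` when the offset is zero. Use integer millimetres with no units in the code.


translate([360, 363, 0]) cube([51, 32, 1722]);
translate([801, 363, 0]) cube([51, 32, 1722]);
translate([411, 363, 314]) cube([390, 32, 27]);
translate([411, 363, 608]) cube([390, 32, 27]);
translate([411, 363, 902]) cube([390, 32, 27]);
translate([411, 363, 1196]) cube([390, 32, 27]);
translate([411, 363, 1490]) cube([390, 32, 27]);


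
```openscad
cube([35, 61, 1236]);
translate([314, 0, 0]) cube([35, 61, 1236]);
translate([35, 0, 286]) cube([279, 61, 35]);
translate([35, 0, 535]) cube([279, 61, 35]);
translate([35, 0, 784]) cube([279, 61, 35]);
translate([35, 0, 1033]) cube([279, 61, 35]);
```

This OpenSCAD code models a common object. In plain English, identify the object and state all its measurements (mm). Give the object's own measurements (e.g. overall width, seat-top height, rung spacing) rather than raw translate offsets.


A straight ladder. Two 35×61 mm vertical rails, 1236 mm tall, stand 349 mm apart (outside-to-outside) with their front faces coplanar on the −y side. 4 rungs, each 61 mm deep and 35 mm tall, span between the inner faces of the rails, front faces flush with the rails. The lowest rung's underside is at z = 286 mm and rungs are spaced 249 mm apart (underside to underside).


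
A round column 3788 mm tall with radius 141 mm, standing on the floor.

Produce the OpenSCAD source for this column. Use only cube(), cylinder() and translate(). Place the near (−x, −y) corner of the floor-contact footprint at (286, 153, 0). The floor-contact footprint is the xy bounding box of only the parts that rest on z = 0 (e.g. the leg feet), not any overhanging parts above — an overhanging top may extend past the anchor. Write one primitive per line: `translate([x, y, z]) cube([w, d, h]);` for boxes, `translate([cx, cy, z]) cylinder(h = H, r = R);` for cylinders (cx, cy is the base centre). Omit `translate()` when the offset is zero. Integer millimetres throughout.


translate([427, 294, 0]) cylinder(h = 3788, r = 141);


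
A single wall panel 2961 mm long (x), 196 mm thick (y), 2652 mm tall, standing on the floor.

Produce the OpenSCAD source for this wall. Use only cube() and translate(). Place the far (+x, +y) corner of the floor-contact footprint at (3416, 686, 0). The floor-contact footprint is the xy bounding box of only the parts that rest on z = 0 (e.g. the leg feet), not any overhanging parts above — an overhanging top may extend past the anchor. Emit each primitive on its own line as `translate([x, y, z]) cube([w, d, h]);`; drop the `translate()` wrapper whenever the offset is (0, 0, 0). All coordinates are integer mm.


translate([455, 490, 0]) cube([2961, 196, 2652]);


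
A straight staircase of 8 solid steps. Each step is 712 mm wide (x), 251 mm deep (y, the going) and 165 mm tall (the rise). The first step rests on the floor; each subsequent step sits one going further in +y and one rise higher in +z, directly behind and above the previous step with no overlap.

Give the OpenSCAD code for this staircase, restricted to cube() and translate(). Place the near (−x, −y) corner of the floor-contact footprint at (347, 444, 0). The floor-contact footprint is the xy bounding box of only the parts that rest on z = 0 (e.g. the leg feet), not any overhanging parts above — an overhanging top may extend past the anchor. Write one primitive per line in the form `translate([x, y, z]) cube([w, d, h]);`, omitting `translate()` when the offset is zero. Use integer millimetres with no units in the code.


translate([347, 444, 0]) cube([712, 251, 165]);
translate([347, 695, 165]) cube([712, 251, 165]);
translate([347, 946, 330]) cube([712, 251, 165]);
translate([347, 1197, 495]) cube([712, 251, 165]);
translate([347, 1448, 660]) cube([712, 251, 165]);
translate([347, 1699, 825]) cube([712, 251, 165]);
translate([347, 1950, 990]) cube([712, 251, 165]);
translate([347, 2201, 1155]) cube([712, 251, 165]);


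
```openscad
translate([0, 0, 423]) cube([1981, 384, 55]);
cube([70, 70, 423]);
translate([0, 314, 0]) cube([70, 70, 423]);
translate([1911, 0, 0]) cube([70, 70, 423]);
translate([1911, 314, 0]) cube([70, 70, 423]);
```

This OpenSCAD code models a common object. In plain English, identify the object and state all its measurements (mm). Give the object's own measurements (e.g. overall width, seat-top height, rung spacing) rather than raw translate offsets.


A bench: a 1981×384 mm seat slab, 55 mm thick, top at z = 478 mm, on four 70×70 mm square legs flush with the seat corners and standing on z = 0.


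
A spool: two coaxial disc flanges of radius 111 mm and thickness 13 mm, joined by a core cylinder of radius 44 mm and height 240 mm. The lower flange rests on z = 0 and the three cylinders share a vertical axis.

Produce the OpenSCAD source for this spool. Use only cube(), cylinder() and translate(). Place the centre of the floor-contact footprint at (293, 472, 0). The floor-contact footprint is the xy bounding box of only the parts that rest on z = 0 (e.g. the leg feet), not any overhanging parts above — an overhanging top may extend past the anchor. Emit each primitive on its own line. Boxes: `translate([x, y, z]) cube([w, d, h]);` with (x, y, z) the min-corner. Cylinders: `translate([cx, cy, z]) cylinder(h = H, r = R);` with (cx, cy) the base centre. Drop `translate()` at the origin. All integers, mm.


translate([293, 472, 0]) cylinder(h = 13, r = 111);
translate([293, 472, 13]) cylinder(h = 240, r = 44);
translate([293, 472, 253]) cylinder(h = 13, r = 111);


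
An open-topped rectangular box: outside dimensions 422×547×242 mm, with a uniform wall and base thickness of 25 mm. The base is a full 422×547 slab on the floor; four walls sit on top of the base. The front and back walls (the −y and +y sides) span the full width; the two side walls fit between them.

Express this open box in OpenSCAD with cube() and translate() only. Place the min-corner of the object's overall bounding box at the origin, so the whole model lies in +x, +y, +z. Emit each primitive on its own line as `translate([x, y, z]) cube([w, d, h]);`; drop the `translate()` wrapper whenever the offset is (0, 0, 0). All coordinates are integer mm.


cube([422, 547, 25]);
translate([0, 0, 25]) cube([422, 25, 217]);
translate([0, 522, 25]) cube([422, 25, 217]);
translate([0, 25, 25]) cube([25, 497, 217]);
translate([397, 25, 25]) cube([25, 497, 217]);


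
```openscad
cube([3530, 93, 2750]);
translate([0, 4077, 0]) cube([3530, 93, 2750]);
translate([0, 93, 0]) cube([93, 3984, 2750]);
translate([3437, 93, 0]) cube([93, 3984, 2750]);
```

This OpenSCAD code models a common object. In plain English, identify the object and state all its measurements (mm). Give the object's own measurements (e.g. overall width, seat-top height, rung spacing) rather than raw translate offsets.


The wall frame of a small rectangular building: four walls, each 2750 mm tall and 93 mm thick, enclosing a footprint 3530 mm (x) by 4170 mm (y) outside-to-outside, with no floor or roof. The front and back walls (the −y and +y sides) span the full width; the two side walls fit between them.


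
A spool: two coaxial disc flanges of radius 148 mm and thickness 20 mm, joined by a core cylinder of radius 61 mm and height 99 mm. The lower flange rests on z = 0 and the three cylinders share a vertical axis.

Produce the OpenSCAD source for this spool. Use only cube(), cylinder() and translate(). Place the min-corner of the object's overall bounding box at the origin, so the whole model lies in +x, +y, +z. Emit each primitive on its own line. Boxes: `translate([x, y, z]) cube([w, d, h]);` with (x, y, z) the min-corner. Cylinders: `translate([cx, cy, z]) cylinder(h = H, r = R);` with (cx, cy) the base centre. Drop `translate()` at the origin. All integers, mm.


translate([148, 148, 0]) cylinder(h = 20, r = 148);
translate([148, 148, 20]) cylinder(h = 99, r = 61);
translate([148, 148, 119]) cylinder(h = 20, r = 148);


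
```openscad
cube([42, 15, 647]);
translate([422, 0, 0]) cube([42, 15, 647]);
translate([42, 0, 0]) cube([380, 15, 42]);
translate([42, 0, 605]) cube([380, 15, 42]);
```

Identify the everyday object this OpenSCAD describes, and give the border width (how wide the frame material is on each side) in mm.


A picture frame. The border width is 42 mm.

Four thin pieces enclosing a rectangular opening — a picture frame. The two full-height stiles are 647 mm tall; the top rail sits at z = 605 and is 42 mm tall, so the border above the opening is 647 − 605 = 42 mm, matching the stile x-width.


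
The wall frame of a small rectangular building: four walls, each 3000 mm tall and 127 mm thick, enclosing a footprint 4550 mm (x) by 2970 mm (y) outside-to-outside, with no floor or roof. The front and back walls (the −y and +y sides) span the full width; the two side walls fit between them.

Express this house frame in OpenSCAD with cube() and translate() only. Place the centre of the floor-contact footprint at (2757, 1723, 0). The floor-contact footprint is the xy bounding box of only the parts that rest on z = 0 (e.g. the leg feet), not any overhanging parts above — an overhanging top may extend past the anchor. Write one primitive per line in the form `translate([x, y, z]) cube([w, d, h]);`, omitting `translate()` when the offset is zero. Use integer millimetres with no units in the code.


translate([482, 238, 0]) cube([4550, 127, 3000]);
translate([482, 3081, 0]) cube([4550, 127, 3000]);
translate([482, 365, 0]) cube([127, 2716, 3000]);
translate([4905, 365, 0]) cube([127, 2716, 3000]);


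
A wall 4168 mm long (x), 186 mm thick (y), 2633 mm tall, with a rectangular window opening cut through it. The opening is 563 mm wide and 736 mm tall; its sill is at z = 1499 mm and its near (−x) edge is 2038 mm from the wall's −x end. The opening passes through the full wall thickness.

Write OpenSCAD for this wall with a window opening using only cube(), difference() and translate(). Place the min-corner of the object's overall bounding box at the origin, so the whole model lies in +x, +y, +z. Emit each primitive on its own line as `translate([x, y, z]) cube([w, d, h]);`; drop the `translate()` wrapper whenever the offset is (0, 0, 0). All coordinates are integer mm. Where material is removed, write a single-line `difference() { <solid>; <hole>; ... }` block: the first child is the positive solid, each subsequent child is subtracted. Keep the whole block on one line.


difference() { cube([4168, 186, 2633]); translate([2038, 0, 1499]) cube([563, 186, 736]); }


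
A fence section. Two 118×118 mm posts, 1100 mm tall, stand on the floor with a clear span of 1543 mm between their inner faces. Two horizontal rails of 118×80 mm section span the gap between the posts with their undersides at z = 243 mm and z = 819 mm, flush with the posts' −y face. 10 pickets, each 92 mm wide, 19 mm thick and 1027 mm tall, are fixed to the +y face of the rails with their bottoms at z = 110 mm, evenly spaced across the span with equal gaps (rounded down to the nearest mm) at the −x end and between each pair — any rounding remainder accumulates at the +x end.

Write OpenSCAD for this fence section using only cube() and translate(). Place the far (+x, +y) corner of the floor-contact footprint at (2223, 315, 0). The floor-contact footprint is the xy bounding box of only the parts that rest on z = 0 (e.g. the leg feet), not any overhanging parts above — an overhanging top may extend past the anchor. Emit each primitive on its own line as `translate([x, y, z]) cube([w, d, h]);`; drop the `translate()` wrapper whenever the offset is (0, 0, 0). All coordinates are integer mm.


translate([444, 197, 0]) cube([118, 118, 1100]);
translate([2105, 197, 0]) cube([118, 118, 1100]);
translate([562, 197, 243]) cube([1543, 118, 80]);
translate([562, 197, 819]) cube([1543, 118, 80]);
translate([618, 315, 110]) cube([92, 19, 1027]);
translate([766, 315, 110]) cube([92, 19, 1027]);
translate([914, 315, 110]) cube([92, 19, 1027]);
translate([1062, 315, 110]) cube([92, 19, 1027]);
translate([1210, 315, 110]) cube([92, 19, 1027]);
translate([1358, 315, 110]) cube([92, 19, 1027]);
translate([1506, 315, 110]) cube([92, 19, 1027]);
translate([1654, 315, 110]) cube([92, 19, 1027]);
translate([1802, 315, 110]) cube([92, 19, 1027]);
translate([1950, 315, 110]) cube([92, 19, 1027]);


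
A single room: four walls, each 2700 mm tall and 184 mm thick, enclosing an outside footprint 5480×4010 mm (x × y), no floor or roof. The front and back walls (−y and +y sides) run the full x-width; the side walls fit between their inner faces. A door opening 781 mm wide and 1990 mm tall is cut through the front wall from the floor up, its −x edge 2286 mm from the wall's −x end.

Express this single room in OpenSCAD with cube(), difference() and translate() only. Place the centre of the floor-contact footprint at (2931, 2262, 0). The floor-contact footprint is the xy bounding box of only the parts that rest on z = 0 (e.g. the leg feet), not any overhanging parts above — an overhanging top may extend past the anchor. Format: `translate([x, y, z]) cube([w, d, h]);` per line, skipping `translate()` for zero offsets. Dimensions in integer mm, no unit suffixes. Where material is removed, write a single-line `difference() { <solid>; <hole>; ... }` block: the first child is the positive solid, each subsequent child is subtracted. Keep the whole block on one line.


difference() { translate([191, 257, 0]) cube([5480, 184, 2700]); translate([2477, 257, 0]) cube([781, 184, 1990]); }
translate([191, 4083, 0]) cube([5480, 184, 2700]);
translate([191, 441, 0]) cube([184, 3642, 2700]);
translate([5487, 441, 0]) cube([184, 3642, 2700]);


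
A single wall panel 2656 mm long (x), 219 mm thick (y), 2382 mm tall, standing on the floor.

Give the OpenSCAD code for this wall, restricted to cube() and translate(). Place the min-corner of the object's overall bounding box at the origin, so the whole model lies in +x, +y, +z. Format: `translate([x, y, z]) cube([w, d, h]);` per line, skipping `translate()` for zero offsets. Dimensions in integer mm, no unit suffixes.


cube([2656, 219, 2382]);
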